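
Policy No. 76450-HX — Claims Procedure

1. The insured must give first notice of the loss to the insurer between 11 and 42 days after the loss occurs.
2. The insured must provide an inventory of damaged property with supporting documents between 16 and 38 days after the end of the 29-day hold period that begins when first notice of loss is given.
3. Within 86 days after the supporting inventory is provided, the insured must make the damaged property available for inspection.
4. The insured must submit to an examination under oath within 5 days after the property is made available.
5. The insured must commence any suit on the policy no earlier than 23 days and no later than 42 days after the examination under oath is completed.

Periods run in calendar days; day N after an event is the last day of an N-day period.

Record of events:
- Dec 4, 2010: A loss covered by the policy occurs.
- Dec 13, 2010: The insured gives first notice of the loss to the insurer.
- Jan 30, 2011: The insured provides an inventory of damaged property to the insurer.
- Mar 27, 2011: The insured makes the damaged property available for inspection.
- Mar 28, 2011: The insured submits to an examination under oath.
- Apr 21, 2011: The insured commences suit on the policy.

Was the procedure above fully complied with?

No

Step 1 — 11 and 42 days from Dec 4, 2010 (when the loss occurs) are Dec 15, 2010 and Jan 15, 2011 respectively; Dec 13, 2010 is 2 days too early.
The procedure was therefore not followed at step 1.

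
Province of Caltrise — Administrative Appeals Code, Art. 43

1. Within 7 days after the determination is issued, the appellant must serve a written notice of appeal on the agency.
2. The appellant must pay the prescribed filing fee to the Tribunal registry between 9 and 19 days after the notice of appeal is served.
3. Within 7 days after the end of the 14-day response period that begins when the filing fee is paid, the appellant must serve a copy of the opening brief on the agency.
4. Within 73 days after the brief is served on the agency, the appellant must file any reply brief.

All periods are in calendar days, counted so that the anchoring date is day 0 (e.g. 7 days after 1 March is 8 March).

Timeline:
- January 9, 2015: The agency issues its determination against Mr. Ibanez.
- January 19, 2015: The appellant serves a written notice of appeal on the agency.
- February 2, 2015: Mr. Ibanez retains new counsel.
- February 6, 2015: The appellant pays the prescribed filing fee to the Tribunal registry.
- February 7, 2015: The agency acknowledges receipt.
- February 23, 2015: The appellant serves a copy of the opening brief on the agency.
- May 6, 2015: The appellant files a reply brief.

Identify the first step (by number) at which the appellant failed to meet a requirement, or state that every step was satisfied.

Step 1

(1) due by January 9, 2015 + 7 days = January 16, 2015; not done until January 19, 2015, 3 days after the deadline.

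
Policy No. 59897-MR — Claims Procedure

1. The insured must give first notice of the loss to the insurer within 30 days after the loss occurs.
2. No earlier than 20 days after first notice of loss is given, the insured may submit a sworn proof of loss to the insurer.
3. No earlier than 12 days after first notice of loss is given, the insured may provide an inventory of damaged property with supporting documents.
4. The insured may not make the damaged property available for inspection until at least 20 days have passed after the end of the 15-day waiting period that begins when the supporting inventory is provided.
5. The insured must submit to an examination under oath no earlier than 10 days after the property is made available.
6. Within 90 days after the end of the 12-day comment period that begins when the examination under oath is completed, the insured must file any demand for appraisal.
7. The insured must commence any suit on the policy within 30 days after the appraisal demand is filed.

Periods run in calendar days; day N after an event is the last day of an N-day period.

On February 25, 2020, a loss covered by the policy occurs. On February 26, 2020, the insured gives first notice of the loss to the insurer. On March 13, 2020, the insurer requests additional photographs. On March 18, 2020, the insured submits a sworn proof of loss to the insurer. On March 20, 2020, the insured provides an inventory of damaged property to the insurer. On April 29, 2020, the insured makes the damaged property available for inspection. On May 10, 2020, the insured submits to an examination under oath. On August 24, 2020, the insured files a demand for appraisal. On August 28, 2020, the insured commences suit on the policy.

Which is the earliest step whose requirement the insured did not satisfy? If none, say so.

Step 1 — counting 30 days from February 25, 2020 (when the loss occurs) gives a deadline of March 26, 2020; completed February 26, 2020, before the deadline.
Step 2 — must wait 20 days from February 26, 2020 (when first notice of loss is given), so not before March 17, 2020; done March 18, 2020 — permitted.
Step 3 — must wait 12 days from February 26, 2020 (when first notice of loss is given), so not before March 9, 2020; March 20, 2020 is on or after that date.
Step 4 — must wait 20 days from April 4, 2020 (end of the 15-day waiting period, which began when the supporting inventory is provided on March 20, 2020), so not before April 24, 2020; done April 29, 2020, after the minimum wait.
Step 5 — must wait 10 days from April 29, 2020 (when the property is made available), so not before May 9, 2020; May 10, 2020 is on or after that date.
Step 6 — counting 90 days from May 22, 2020 (end of the 12-day comment period, which began when the examination under oath is completed on May 10, 2020) gives a deadline of August 20, 2020; August 24, 2020 misses that deadline by 4 days.

Step 6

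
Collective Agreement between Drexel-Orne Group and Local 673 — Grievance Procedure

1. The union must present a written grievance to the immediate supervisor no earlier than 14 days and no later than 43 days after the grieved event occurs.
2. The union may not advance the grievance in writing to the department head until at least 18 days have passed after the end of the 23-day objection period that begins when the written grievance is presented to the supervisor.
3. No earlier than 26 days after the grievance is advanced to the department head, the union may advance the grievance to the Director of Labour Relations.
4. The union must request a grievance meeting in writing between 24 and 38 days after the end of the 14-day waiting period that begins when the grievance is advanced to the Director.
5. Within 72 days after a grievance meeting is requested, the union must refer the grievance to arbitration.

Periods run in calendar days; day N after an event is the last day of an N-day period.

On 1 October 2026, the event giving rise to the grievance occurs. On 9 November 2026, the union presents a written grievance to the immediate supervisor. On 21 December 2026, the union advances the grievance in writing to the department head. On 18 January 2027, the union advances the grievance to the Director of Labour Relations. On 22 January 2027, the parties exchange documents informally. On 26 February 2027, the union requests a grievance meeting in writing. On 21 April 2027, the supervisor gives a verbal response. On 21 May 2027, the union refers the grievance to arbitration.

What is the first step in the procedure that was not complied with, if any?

Step 5

Step 1 — 14 and 43 days from 1 October 2026 (when the grieved event occurs) are 15 October 2026 and 13 November 2026 respectively; 9 November 2026 falls inside that range.
Step 2 — must wait 18 days from 2 December 2026 (end of the 23-day objection period, which began when the written grievance is presented to the supervisor on 9 November 2026), so not before 20 December 2026; done 21 December 2026 — permitted.
Step 3 — must wait 26 days from 21 December 2026 (when the grievance is advanced to the department head), so not before 16 January 2027; done 18 January 2027 — permitted.
Step 4 — 24 and 38 days from 1 February 2027 (end of the 14-day waiting period, which began when the grievance is advanced to the Director on 18 January 2027) are 25 February 2027 and 11 March 2027 respectively; done 26 February 2027 — within the window.
Step 5 — counting 72 days from 26 February 2027 (when a grievance meeting is requested) gives a deadline of 9 May 2027; not done until 21 May 2027, 12 days after the deadline.
That is the first point of non-compliance.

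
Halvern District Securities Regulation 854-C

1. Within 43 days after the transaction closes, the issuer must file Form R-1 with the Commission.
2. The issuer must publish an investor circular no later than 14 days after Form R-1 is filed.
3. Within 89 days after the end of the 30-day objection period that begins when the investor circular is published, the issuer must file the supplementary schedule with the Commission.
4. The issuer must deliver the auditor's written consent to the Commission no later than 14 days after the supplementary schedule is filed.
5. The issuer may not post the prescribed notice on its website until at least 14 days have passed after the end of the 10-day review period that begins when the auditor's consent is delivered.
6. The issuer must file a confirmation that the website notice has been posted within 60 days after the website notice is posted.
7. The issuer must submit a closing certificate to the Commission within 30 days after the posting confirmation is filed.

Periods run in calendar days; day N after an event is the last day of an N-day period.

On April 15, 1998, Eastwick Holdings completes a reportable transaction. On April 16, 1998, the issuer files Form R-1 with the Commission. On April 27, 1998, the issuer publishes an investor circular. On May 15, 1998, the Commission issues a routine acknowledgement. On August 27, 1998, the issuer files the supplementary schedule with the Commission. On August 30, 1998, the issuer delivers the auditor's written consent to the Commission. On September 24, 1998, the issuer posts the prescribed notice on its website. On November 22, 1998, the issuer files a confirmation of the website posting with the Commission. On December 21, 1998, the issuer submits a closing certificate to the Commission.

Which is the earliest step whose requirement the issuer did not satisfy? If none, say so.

Step 3

Step 1: 43 days after April 15, 1998 (when the transaction closes) is May 28, 1998; done April 16, 1998 — timely.
Step 2: 14 days after April 16, 1998 (when Form R-1 is filed) is April 30, 1998; done April 27, 1998 — timely.
Step 3: 89 days after May 27, 1998 (end of the 30-day objection period, which began when the investor circular is published on April 27, 1998) is August 24, 1998; August 27, 1998 misses that deadline by 3 days.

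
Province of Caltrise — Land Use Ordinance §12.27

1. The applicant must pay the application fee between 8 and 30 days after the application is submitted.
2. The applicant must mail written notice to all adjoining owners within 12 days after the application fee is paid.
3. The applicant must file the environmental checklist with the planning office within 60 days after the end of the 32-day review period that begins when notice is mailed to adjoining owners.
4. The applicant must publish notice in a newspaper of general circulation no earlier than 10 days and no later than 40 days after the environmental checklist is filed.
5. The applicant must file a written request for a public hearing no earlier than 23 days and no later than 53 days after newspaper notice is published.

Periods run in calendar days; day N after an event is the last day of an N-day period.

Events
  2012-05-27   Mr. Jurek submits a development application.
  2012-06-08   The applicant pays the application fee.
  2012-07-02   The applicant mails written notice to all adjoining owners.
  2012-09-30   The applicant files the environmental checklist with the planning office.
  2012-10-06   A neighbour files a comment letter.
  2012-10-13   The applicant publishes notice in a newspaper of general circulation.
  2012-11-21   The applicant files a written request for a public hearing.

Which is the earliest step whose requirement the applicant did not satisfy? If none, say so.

Step 2

Step 1: the window is 8–30 days after 2012-05-27 (when the application is submitted), so 2012-06-04 through 2012-06-26; done 2012-06-08, which is between those dates.
Step 2: 12 days after 2012-06-08 (when the application fee is paid) is 2012-06-20; not done until 2012-07-02, 12 days after the deadline.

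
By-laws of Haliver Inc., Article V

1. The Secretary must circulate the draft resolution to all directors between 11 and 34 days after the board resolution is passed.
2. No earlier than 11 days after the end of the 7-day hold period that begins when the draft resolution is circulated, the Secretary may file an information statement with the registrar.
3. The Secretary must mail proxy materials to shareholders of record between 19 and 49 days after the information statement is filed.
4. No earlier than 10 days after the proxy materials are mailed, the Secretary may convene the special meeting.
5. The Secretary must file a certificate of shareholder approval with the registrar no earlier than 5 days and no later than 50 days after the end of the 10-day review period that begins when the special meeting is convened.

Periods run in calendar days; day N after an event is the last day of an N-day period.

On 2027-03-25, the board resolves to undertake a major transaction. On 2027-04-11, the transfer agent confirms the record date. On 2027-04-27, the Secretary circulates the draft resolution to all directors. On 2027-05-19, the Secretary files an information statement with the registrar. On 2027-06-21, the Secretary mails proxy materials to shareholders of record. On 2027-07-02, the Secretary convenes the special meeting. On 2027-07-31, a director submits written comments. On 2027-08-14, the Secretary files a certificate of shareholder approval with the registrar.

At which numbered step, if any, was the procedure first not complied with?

Step 1: the window is 11–34 days after 2027-03-25 (when the board resolution is passed), so 2027-04-05 through 2027-04-28; 2027-04-27 falls inside that range.
Step 2: the earliest permitted date is 11 days after 2027-05-04 (end of the 7-day hold period, which began when the draft resolution is circulated on 2027-04-27), i.e. 2027-05-15; done 2027-05-19 — permitted.
Step 3: the window is 19–49 days after 2027-05-19 (when the information statement is filed), so 2027-06-07 through 2027-07-07; done 2027-06-21, which is between those dates.
Step 4: the earliest permitted date is 10 days after 2027-06-21 (when the proxy materials are mailed), i.e. 2027-07-01; 2027-07-02 is on or after that date.
Step 5: the window is 5–50 days after 2027-07-12 (end of the 10-day review period, which began when the special meeting is convened on 2027-07-02), so 2027-07-17 through 2027-08-31; done 2027-08-14, which is between those dates.

None — every step was satisfied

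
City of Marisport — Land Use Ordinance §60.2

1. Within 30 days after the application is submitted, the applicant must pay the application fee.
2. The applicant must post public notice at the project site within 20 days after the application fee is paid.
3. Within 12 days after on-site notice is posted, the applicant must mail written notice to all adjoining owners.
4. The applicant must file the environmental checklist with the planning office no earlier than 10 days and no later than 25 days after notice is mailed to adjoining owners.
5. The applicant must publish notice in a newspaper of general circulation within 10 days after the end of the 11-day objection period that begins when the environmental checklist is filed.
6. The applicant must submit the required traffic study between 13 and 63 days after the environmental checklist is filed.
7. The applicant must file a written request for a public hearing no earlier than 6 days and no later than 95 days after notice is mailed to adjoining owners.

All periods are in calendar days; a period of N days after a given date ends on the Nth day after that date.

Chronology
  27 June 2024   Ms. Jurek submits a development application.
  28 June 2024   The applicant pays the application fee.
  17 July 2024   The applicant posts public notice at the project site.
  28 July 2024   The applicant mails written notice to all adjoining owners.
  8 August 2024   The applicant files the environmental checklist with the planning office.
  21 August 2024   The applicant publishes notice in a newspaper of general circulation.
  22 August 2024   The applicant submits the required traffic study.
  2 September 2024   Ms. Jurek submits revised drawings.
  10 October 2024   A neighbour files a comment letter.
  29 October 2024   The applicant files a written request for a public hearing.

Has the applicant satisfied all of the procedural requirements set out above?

(1) due by 27 June 2024 + 30 days = 27 July 2024; completed 28 June 2024, before the deadline.
(2) due by 28 June 2024 + 20 days = 18 July 2024; completed 17 July 2024, before the deadline.
(3) due by 17 July 2024 + 12 days = 29 July 2024; completed 28 July 2024, before the deadline.
(4) the permitted window runs from 28 July 2024 + 10 = 7 August 2024 to 28 July 2024 + 25 = 22 August 2024; 8 August 2024 falls inside that range.
(5) due by 19 August 2024 + 10 days = 29 August 2024; 21 August 2024 is within that limit.
(6) the permitted window runs from 8 August 2024 + 13 = 21 August 2024 to 8 August 2024 + 63 = 10 October 2024; 22 August 2024 falls inside that range.
(7) the permitted window runs from 28 July 2024 + 6 = 3 August 2024 to 28 July 2024 + 95 = 31 October 2024; 29 October 2024 falls inside that range.

Yes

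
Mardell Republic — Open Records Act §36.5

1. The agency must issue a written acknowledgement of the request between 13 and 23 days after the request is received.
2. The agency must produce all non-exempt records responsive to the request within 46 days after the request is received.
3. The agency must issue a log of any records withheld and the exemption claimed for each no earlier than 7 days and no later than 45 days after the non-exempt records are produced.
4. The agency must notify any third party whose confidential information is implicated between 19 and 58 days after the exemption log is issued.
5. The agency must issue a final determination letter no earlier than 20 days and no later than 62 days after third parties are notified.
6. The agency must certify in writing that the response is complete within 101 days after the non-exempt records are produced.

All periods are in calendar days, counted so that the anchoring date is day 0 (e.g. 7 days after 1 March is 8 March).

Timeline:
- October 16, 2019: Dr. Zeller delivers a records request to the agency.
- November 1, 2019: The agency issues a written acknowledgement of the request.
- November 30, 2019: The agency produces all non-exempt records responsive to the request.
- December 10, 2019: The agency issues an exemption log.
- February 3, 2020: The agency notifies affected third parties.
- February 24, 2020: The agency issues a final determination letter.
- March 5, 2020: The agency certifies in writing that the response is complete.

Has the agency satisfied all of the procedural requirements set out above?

Step 1 — 13 and 23 days from October 16, 2019 (when the request is received) are October 29, 2019 and November 8, 2019 respectively; done November 1, 2019 — within the window.
Step 2 — counting 46 days from October 16, 2019 (when the request is received) gives a deadline of December 1, 2019; done November 30, 2019 — timely.
Step 3 — 7 and 45 days from November 30, 2019 (when the non-exempt records are produced) are December 7, 2019 and January 14, 2020 respectively; done December 10, 2019 — within the window.
Step 4 — 19 and 58 days from December 10, 2019 (when the exemption log is issued) are December 29, 2019 and February 6, 2020 respectively; February 3, 2020 falls inside that range.
Step 5 — 20 and 62 days from February 3, 2020 (when third parties are notified) are February 23, 2020 and April 5, 2020 respectively; February 24, 2020 falls inside that range.
Step 6 — counting 101 days from November 30, 2019 (when the non-exempt records are produced) gives a deadline of March 10, 2020; completed March 5, 2020, before the deadline.

Yes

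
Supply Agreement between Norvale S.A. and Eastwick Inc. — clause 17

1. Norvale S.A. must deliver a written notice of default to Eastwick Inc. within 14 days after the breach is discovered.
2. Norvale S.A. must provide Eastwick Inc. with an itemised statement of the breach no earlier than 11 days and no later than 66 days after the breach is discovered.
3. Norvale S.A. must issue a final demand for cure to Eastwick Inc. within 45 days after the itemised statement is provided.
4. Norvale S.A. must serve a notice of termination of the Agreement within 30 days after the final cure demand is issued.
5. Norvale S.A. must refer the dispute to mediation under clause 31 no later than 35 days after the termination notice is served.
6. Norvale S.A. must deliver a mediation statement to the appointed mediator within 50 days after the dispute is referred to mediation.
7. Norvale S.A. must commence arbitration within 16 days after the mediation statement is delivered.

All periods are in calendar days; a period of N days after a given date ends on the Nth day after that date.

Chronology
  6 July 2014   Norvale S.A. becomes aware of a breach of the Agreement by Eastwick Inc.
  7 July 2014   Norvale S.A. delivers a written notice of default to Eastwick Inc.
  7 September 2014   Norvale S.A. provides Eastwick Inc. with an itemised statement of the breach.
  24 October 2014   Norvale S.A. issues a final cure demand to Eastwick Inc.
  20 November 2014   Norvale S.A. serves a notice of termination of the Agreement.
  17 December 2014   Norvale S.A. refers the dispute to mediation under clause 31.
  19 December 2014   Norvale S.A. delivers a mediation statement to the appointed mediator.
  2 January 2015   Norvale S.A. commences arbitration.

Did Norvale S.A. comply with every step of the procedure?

Step 1 — counting 14 days from 6 July 2014 (when the breach is discovered) gives a deadline of 20 July 2014; 7 July 2014 is within that limit.
Step 2 — 11 and 66 days from 6 July 2014 (when the breach is discovered) are 17 July 2014 and 10 September 2014 respectively; done 7 September 2014, which is between those dates.
Step 3 — counting 45 days from 7 September 2014 (when the itemised statement is provided) gives a deadline of 22 October 2014; 24 October 2014 misses that deadline by 2 days.
The procedure was therefore not followed at step 3.

No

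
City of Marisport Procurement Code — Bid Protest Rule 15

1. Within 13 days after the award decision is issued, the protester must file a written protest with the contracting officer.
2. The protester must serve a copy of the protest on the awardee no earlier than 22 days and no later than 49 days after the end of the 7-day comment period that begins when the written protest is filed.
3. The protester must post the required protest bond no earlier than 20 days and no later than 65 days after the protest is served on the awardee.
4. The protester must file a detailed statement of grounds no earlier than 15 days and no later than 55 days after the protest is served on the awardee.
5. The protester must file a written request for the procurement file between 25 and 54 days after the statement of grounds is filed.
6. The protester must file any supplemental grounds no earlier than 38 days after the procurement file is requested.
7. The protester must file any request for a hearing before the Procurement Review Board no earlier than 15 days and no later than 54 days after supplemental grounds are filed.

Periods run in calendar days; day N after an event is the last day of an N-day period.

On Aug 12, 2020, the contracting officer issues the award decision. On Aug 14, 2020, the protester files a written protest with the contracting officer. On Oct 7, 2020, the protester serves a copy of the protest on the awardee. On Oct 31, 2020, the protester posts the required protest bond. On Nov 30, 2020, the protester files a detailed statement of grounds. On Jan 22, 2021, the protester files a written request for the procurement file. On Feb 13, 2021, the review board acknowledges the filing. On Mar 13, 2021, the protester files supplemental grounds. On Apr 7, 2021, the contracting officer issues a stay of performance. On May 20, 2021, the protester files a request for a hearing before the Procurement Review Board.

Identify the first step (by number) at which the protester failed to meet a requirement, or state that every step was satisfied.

Step 1 — counting 13 days from Aug 12, 2020 (when the award decision is issued) gives a deadline of Aug 25, 2020; Aug 14, 2020 is within that limit.
Step 2 — 22 and 49 days from Aug 21, 2020 (end of the 7-day comment period, which began when the written protest is filed on Aug 14, 2020) are Sep 12, 2020 and Oct 9, 2020 respectively; Oct 7, 2020 falls inside that range.
Step 3 — 20 and 65 days from Oct 7, 2020 (when the protest is served on the awardee) are Oct 27, 2020 and Dec 11, 2020 respectively; Oct 31, 2020 falls inside that range.
Step 4 — 15 and 55 days from Oct 7, 2020 (when the protest is served on the awardee) are Oct 22, 2020 and Dec 1, 2020 respectively; Nov 30, 2020 falls inside that range.
Step 5 — 25 and 54 days from Nov 30, 2020 (when the statement of grounds is filed) are Dec 25, 2020 and Jan 23, 2021 respectively; Jan 22, 2021 falls inside that range.
Step 6 — must wait 38 days from Jan 22, 2021 (when the procurement file is requested), so not before Mar 1, 2021; Mar 13, 2021 is on or after that date.
Step 7 — 15 and 54 days from Mar 13, 2021 (when supplemental grounds are filed) are Mar 28, 2021 and May 6, 2021 respectively; May 20, 2021 is 14 days past the end of the window.
That is the first point of non-compliance.

Step 7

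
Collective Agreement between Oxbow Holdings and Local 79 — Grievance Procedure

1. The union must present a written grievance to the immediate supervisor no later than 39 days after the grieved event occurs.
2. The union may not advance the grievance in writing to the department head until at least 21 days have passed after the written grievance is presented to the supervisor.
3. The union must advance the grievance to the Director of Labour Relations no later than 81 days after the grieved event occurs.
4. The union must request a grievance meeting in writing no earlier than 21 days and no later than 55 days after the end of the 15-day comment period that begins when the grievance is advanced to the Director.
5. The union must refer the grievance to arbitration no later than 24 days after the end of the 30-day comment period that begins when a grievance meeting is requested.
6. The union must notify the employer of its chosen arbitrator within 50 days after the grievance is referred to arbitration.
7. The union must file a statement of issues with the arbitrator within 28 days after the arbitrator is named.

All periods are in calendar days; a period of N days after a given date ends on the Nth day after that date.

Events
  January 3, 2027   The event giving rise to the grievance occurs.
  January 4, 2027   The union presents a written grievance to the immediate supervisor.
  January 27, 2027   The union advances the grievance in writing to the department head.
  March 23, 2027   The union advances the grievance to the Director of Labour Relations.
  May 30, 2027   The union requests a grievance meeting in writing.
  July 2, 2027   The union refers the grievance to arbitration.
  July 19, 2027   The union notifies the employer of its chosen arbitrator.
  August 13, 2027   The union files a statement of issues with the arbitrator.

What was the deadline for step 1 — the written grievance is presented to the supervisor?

February 11, 2027

Step 1 runs from January 3, 2027, when the grieved event occurs. 39 days after January 3, 2027 is February 11, 2027.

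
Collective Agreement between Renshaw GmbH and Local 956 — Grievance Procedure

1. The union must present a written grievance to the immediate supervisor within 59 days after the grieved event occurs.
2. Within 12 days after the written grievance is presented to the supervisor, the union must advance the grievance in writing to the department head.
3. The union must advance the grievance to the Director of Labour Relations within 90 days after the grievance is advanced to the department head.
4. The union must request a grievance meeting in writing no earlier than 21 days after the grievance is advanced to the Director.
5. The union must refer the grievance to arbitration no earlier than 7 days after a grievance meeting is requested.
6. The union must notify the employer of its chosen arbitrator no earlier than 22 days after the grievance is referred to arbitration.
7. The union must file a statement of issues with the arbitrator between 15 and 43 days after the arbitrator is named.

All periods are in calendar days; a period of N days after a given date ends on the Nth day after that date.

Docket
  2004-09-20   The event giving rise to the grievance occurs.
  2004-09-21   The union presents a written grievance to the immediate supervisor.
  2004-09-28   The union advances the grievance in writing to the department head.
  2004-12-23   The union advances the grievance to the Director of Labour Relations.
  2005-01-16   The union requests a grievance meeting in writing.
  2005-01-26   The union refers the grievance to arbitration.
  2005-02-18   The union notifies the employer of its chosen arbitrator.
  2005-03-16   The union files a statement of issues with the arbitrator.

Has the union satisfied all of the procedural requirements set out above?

Yes

(1) due by 2004-09-20 + 59 days = 2004-11-18; completed 2004-09-21, before the deadline.
(2) due by 2004-09-21 + 12 days = 2004-10-03; completed 2004-09-28, before the deadline.
(3) due by 2004-09-28 + 90 days = 2004-12-27; 2004-12-23 is within that limit.
(4) permitted from 2004-12-23 + 21 days = 2005-01-13 onward; 2005-01-16 is on or after that date.
(5) permitted from 2005-01-16 + 7 days = 2005-01-23 onward; done 2005-01-26, after the minimum wait.
(6) permitted from 2005-01-26 + 22 days = 2005-02-17 onward; done 2005-02-18, after the minimum wait.
(7) the permitted window runs from 2005-02-18 + 15 = 2005-03-05 to 2005-02-18 + 43 = 2005-04-02; done 2005-03-16 — within the window.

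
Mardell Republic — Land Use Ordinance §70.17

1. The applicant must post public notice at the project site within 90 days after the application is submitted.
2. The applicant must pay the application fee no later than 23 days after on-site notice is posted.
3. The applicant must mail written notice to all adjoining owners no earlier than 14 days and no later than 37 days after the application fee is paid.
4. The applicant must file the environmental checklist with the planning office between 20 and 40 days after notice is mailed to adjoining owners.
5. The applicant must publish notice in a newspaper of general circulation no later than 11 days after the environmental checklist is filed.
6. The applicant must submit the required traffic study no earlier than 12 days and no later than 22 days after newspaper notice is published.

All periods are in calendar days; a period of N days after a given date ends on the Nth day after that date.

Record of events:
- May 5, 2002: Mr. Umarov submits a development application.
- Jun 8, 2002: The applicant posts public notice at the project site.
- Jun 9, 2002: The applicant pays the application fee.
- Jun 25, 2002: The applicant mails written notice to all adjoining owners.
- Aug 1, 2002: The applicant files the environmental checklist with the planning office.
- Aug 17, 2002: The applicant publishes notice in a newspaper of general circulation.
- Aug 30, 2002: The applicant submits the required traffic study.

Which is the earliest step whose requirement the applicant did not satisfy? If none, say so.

Step 5

(1) due by May 5, 2002 + 90 days = Aug 3, 2002; Jun 8, 2002 is within that limit.
(2) due by Jun 8, 2002 + 23 days = Jul 1, 2002; done Jun 9, 2002 — timely.
(3) the permitted window runs from Jun 9, 2002 + 14 = Jun 23, 2002 to Jun 9, 2002 + 37 = Jul 16, 2002; Jun 25, 2002 falls inside that range.
(4) the permitted window runs from Jun 25, 2002 + 20 = Jul 15, 2002 to Jun 25, 2002 + 40 = Aug 4, 2002; done Aug 1, 2002 — within the window.
(5) due by Aug 1, 2002 + 11 days = Aug 12, 2002; not done until Aug 17, 2002, 5 days after the deadline.
Later steps need not be reached.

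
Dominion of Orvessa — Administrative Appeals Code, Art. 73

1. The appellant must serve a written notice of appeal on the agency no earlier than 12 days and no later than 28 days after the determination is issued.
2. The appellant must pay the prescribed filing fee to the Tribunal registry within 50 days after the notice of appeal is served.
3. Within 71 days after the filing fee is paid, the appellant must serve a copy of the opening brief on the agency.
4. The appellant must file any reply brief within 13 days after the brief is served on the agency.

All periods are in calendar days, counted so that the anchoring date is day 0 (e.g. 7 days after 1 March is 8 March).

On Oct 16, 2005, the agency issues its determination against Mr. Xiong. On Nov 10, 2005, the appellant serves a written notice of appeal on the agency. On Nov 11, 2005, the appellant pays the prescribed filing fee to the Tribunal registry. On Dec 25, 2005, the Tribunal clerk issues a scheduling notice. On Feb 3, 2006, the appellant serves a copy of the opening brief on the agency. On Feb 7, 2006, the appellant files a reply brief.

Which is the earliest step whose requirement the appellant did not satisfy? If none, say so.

Step 1 — 12 and 28 days from Oct 16, 2005 (when the determination is issued) are Oct 28, 2005 and Nov 13, 2005 respectively; Nov 10, 2005 falls inside that range.
Step 2 — counting 50 days from Nov 10, 2005 (when the notice of appeal is served) gives a deadline of Dec 30, 2005; Nov 11, 2005 is within that limit.
Step 3 — counting 71 days from Nov 11, 2005 (when the filing fee is paid) gives a deadline of Jan 21, 2006; done Feb 3, 2006 — 13 days late.

Step 3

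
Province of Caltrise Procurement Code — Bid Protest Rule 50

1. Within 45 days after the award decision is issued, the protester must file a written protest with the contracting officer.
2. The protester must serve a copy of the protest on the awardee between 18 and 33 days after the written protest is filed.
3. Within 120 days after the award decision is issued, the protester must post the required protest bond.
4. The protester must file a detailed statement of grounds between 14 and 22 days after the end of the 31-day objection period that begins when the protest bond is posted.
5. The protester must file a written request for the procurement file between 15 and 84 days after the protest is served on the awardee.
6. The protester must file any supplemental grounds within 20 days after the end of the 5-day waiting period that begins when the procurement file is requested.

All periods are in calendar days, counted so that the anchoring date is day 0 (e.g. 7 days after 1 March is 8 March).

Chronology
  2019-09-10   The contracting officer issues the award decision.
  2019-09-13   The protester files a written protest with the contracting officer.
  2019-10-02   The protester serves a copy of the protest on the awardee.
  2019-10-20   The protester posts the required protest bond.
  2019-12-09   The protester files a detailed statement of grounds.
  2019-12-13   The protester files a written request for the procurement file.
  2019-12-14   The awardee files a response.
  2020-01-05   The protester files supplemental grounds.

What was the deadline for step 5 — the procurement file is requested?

2019-12-25

Step 5 runs from 2019-10-02, when the protest is served on the awardee. The window is 15–84 days after 2019-10-02; it closes on 2019-12-25.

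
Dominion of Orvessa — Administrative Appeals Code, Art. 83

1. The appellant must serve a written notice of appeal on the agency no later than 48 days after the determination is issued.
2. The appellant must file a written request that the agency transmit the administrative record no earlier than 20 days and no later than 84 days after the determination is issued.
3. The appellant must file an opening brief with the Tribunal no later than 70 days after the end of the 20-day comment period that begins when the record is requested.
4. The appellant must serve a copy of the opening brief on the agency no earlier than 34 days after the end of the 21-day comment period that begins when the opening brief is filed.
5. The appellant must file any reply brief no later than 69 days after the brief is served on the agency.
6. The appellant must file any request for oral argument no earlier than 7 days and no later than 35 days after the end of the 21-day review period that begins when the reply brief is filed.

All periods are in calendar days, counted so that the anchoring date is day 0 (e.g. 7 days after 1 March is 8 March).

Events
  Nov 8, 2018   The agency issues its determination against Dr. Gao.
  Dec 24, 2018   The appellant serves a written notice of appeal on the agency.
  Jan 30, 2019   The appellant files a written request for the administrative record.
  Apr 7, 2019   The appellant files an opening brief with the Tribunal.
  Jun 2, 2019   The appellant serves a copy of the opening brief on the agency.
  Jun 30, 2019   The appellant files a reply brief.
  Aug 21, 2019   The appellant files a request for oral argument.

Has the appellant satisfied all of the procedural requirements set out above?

Step 1: 48 days after Nov 8, 2018 (when the determination is issued) is Dec 26, 2018; done Dec 24, 2018 — timely.
Step 2: the window is 20–84 days after Nov 8, 2018 (when the determination is issued), so Nov 28, 2018 through Jan 31, 2019; done Jan 30, 2019 — within the window.
Step 3: 70 days after Feb 19, 2019 (end of the 20-day comment period, which began when the record is requested on Jan 30, 2019) is Apr 30, 2019; done Apr 7, 2019 — timely.
Step 4: the earliest permitted date is 34 days after Apr 28, 2019 (end of the 21-day comment period, which began when the opening brief is filed on Apr 7, 2019), i.e. Jun 1, 2019; done Jun 2, 2019, after the minimum wait.
Step 5: 69 days after Jun 2, 2019 (when the brief is served on the agency) is Aug 10, 2019; done Jun 30, 2019 — timely.
Step 6: the window is 7–35 days after Jul 21, 2019 (end of the 21-day review period, which began when the reply brief is filed on Jun 30, 2019), so Jul 28, 2019 through Aug 25, 2019; Aug 21, 2019 falls inside that range.

Yes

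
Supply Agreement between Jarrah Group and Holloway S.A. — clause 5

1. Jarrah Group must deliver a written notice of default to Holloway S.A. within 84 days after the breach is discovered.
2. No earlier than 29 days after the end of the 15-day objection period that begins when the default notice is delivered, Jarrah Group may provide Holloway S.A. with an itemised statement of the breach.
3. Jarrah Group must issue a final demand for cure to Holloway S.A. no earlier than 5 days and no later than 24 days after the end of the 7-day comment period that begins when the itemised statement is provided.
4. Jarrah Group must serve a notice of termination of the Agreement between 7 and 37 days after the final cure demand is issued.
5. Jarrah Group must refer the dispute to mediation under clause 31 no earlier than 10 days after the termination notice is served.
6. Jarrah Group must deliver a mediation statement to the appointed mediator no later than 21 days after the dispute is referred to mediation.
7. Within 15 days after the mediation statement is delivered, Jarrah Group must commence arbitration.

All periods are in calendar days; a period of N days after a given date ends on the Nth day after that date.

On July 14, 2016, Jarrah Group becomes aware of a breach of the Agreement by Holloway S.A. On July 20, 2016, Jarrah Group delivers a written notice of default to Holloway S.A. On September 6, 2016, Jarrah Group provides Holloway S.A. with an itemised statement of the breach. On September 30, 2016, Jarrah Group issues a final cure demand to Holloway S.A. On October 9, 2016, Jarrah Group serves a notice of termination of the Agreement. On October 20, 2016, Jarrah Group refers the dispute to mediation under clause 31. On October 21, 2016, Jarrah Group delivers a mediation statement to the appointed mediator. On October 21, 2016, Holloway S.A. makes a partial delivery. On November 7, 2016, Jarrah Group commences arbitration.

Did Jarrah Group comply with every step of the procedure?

No

(1) due by July 14, 2016 + 84 days = October 6, 2016; July 20, 2016 is within that limit.
(2) permitted from August 4, 2016 + 29 days = September 2, 2016 onward; done September 6, 2016, after the minimum wait.
(3) the permitted window runs from September 13, 2016 + 5 = September 18, 2016 to September 13, 2016 + 24 = October 7, 2016; done September 30, 2016, which is between those dates.
(4) the permitted window runs from September 30, 2016 + 7 = October 7, 2016 to September 30, 2016 + 37 = November 6, 2016; October 9, 2016 falls inside that range.
(5) permitted from October 9, 2016 + 10 days = October 19, 2016 onward; done October 20, 2016 — permitted.
(6) due by October 20, 2016 + 21 days = November 10, 2016; done October 21, 2016 — timely.
(7) due by October 21, 2016 + 15 days = November 5, 2016; done November 7, 2016 — 2 days late.
That is the first point of non-compliance.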